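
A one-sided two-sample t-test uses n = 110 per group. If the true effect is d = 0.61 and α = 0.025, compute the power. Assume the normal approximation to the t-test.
Power ≈ 0.99

Power calculation (two-sample t-test, normal approximation):
z_β = d · √(n/2) - z_α
z_β = 0.61 · √(110/2) - 1.960
z_β = 0.61 · 7.416 - 1.960
z_β = 2.564

Power = Φ(z_β) = Φ(2.564) ≈ 0.995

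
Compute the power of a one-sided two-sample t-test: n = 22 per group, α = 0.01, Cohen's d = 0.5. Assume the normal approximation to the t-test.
Power ≈ 0.25

Power calculation (two-sample t-test, normal approximation):
z_β = d · √(n/2) - z_α
z_β = 0.5 · √(22/2) - 2.326
z_β = 0.5 · 3.317 - 2.326
z_β = -0.668

Power = Φ(z_β) = Φ(-0.668) ≈ 0.252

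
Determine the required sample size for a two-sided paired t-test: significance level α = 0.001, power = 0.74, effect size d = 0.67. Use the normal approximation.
n = 35 pairs

Sample size formula (paired t-test, normal approximation):
n = ((z_{α/2} + z_β) / d)²

z_{α/2} = 3.291 (for α = 0.001, two-sided)
z_β = 0.643 (for power = 0.74)
d = 0.67

n = ((3.291 + 0.643) / 0.67)²
n = (5.872)²
n ≈ 34.48
Round up to the next whole number: n = 35 pairs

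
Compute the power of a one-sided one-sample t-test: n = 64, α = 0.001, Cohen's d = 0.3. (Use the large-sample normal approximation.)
Power ≈ 0.25

Power calculation (one-sample t-test, normal approximation):
z_β = d · √n - z_α
z_β = 0.3 · √64 - 3.090
z_β = 0.3 · 8.000 - 3.090
z_β = -0.690

Power = Φ(z_β) = Φ(-0.690) ≈ 0.245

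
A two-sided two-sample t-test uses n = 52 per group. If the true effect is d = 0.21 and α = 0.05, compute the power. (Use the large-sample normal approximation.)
Power ≈ 0.19

Power calculation (two-sample t-test, normal approximation):
z_β = d · √(n/2) - z_{α/2}
z_β = 0.21 · √(52/2) - 1.960
z_β = 0.21 · 5.099 - 1.960
z_β = -0.889

Power = Φ(z_β) = Φ(-0.889) ≈ 0.187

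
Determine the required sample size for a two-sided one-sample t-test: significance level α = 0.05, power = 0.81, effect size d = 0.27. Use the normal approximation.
n = 111

Sample size formula (one-sample t-test, normal approximation):
n = ((z_{α/2} + z_β) / d)²

z_{α/2} = 1.960 (for α = 0.05, two-sided)
z_β = 0.878 (for power = 0.81)
d = 0.27

n = ((1.960 + 0.878) / 0.27)²
n = (10.511)²
n ≈ 110.48
Round up to the next whole number: n = 111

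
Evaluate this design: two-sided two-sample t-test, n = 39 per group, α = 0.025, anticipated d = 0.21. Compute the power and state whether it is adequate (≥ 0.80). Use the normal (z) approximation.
Power ≈ 0.09; the study is underpowered (power < 0.80)

Power calculation (two-sample t-test, normal approximation):
z_β = d · √(n/2) - z_{α/2}
z_β = 0.21 · √(39/2) - 2.241
z_β = 0.21 · 4.416 - 2.241
z_β = -1.314

Power = Φ(z_β) = Φ(-1.314) ≈ 0.094

Effect size d = 0.21 is small by Cohen's convention (0.2/0.5/0.8).

Threshold: power ≥ 0.80 is conventionally adequate.
Power ≈ 0.09 → the study is underpowered (power < 0.80).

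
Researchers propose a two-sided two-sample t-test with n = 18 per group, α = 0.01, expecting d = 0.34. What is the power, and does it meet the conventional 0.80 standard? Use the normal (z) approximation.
Power ≈ 0.06; the study is underpowered (power < 0.80)

Power calculation (two-sample t-test, normal approximation):
z_β = d · √(n/2) - z_{α/2}
z_β = 0.34 · √(18/2) - 2.576
z_β = 0.34 · 3.000 - 2.576
z_β = -1.556

Power = Φ(z_β) = Φ(-1.556) ≈ 0.060

Effect size d = 0.34 is small by Cohen's convention (0.2/0.5/0.8).

Threshold: power ≥ 0.80 is conventionally adequate.
Power ≈ 0.06 → the study is underpowered (power < 0.80).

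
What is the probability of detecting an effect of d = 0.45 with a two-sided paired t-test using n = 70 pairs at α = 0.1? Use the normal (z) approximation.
Power ≈ 0.98

Power calculation (paired t-test, normal approximation):
z_β = d · √n - z_{α/2}
z_β = 0.45 · √70 - 1.645
z_β = 0.45 · 8.367 - 1.645
z_β = 2.120

Power = Φ(z_β) = Φ(2.120) ≈ 0.983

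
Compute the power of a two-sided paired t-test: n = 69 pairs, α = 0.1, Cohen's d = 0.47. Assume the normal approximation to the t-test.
Power ≈ 0.99

Power calculation (paired t-test, normal approximation):
z_β = d · √n - z_{α/2}
z_β = 0.47 · √69 - 1.645
z_β = 0.47 · 8.307 - 1.645
z_β = 2.259

Power = Φ(z_β) = Φ(2.259) ≈ 0.988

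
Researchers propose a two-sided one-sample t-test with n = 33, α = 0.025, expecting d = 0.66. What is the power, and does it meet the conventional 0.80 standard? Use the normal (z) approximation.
Power ≈ 0.94; the study is adequately powered (power ≥ 0.80)

Power calculation (one-sample t-test, normal approximation):
z_β = d · √n - z_{α/2}
z_β = 0.66 · √33 - 2.241
z_β = 0.66 · 5.745 - 2.241
z_β = 1.550

Power = Φ(z_β) = Φ(1.550) ≈ 0.939

Effect size d = 0.66 is medium by Cohen's convention (0.2/0.5/0.8).

Threshold: power ≥ 0.80 is conventionally adequate.
Power ≈ 0.94 → the study is adequately powered (power ≥ 0.80).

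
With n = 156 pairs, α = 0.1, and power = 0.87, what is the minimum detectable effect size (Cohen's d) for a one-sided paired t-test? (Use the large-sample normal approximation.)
d ≈ 0.19

Minimum detectable effect (paired t-test, normal approximation):
d = (z_α + z_β) / √n
d = (1.282 + 1.126) / √156
d = 2.408 / 12.490
d ≈ 0.19

By Cohen's convention (0.2 small / 0.5 medium / 0.8 large): very small effect.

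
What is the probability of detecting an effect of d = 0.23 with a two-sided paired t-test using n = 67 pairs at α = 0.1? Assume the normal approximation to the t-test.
Power ≈ 0.59

Power calculation (paired t-test, normal approximation):
z_β = d · √n - z_{α/2}
z_β = 0.23 · √67 - 1.645
z_β = 0.23 · 8.185 - 1.645
z_β = 0.238

Power = Φ(z_β) = Φ(0.238) ≈ 0.594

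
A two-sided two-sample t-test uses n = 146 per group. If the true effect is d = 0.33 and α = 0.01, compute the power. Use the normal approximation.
Power ≈ 0.60

Power calculation (two-sample t-test, normal approximation):
z_β = d · √(n/2) - z_{α/2}
z_β = 0.33 · √(146/2) - 2.576
z_β = 0.33 · 8.544 - 2.576
z_β = 0.244

Power = Φ(z_β) = Φ(0.244) ≈ 0.596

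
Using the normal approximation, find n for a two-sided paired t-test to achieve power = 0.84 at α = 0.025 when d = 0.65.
n = 25 pairs

Sample size formula (paired t-test, normal approximation):
n = ((z_{α/2} + z_β) / d)²

z_{α/2} = 2.241 (for α = 0.025, two-sided)
z_β = 0.994 (for power = 0.84)
d = 0.65

n = ((2.241 + 0.994) / 0.65)²
n = (4.977)²
n ≈ 24.77
Round up to the next whole number: n = 25 pairs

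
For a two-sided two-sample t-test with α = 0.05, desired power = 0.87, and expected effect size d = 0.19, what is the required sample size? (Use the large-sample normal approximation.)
n = 528 per group

Sample size formula (two-sample t-test, normal approximation):
n = 2 · ((z_{α/2} + z_β) / d)²

z_{α/2} = 1.960 (for α = 0.05, two-sided)
z_β = 1.126 (for power = 0.87)
d = 0.19

n = 2 · ((1.960 + 1.126) / 0.19)²
n = 2 · (16.242)²
n ≈ 527.61
Round up to the next whole number: n = 528 per group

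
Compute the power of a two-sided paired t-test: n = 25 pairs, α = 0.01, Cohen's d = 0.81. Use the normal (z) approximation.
Power ≈ 0.93

Power calculation (paired t-test, normal approximation):
z_β = d · √n - z_{α/2}
z_β = 0.81 · √25 - 2.576
z_β = 0.81 · 5.000 - 2.576
z_β = 1.474

Power = Φ(z_β) = Φ(1.474) ≈ 0.930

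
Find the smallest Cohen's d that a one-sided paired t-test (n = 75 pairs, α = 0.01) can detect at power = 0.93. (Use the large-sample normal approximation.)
d ≈ 0.44

Minimum detectable effect (paired t-test, normal approximation):
d = (z_α + z_β) / √n
d = (2.326 + 1.476) / √75
d = 3.802 / 8.660
d ≈ 0.44

By Cohen's convention (0.2 small / 0.5 medium / 0.8 large): small effect.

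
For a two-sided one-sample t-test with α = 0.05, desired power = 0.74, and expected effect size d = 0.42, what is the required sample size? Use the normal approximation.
n = 39

Sample size formula (one-sample t-test, normal approximation):
n = ((z_{α/2} + z_β) / d)²

z_{α/2} = 1.960 (for α = 0.05, two-sided)
z_β = 0.643 (for power = 0.74)
d = 0.42

n = ((1.960 + 0.643) / 0.42)²
n = (6.198)²
n ≈ 38.42
Round up to the next whole number: n = 39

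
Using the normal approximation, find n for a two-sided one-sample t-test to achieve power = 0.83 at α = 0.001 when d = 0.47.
n = 82

Sample size formula (one-sample t-test, normal approximation):
n = ((z_{α/2} + z_β) / d)²

z_{α/2} = 3.291 (for α = 0.001, two-sided)
z_β = 0.954 (for power = 0.83)
d = 0.47

n = ((3.291 + 0.954) / 0.47)²
n = (9.032)²
n ≈ 81.58
Round up to the next whole number: n = 82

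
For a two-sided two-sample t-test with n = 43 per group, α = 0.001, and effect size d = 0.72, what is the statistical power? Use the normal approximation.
Power ≈ 0.52

Power calculation (two-sample t-test, normal approximation):
z_β = d · √(n/2) - z_{α/2}
z_β = 0.72 · √(43/2) - 3.291
z_β = 0.72 · 4.637 - 3.291
z_β = 0.048

Power = Φ(z_β) = Φ(0.048) ≈ 0.519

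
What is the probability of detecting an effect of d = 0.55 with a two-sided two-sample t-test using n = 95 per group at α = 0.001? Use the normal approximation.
Power ≈ 0.69

Power calculation (two-sample t-test, normal approximation):
z_β = d · √(n/2) - z_{α/2}
z_β = 0.55 · √(95/2) - 3.291
z_β = 0.55 · 6.892 - 3.291
z_β = 0.500

Power = Φ(z_β) = Φ(0.500) ≈ 0.691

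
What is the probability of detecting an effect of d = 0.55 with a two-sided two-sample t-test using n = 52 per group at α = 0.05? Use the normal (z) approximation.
Power ≈ 0.80

Power calculation (two-sample t-test, normal approximation):
z_β = d · √(n/2) - z_{α/2}
z_β = 0.55 · √(52/2) - 1.960
z_β = 0.55 · 5.099 - 1.960
z_β = 0.844

Power = Φ(z_β) = Φ(0.844) ≈ 0.801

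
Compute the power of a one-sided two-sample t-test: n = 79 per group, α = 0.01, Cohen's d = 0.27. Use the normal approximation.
Power ≈ 0.26

Power calculation (two-sample t-test, normal approximation):
z_β = d · √(n/2) - z_α
z_β = 0.27 · √(79/2) - 2.326
z_β = 0.27 · 6.285 - 2.326
z_β = -0.629

Power = Φ(z_β) = Φ(-0.629) ≈ 0.265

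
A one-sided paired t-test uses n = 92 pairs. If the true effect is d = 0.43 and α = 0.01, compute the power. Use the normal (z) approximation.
Power ≈ 0.96

Power calculation (paired t-test, normal approximation):
z_β = d · √n - z_α
z_β = 0.43 · √92 - 2.326
z_β = 0.43 · 9.592 - 2.326
z_β = 1.798

Power = Φ(z_β) = Φ(1.798) ≈ 0.964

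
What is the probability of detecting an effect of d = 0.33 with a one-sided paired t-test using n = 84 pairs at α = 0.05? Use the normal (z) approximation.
Power ≈ 0.92

Power calculation (paired t-test, normal approximation):
z_β = d · √n - z_α
z_β = 0.33 · √84 - 1.645
z_β = 0.33 · 9.165 - 1.645
z_β = 1.380

Power = Φ(z_β) = Φ(1.380) ≈ 0.916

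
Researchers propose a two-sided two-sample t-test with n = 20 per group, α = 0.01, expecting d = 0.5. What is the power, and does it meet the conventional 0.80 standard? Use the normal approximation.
Power ≈ 0.16; the study is underpowered (power < 0.80)

Power calculation (two-sample t-test, normal approximation):
z_β = d · √(n/2) - z_{α/2}
z_β = 0.5 · √(20/2) - 2.576
z_β = 0.5 · 3.162 - 2.576
z_β = -0.995

Power = Φ(z_β) = Φ(-0.995) ≈ 0.160

Effect size d = 0.5 is medium by Cohen's convention (0.2/0.5/0.8).

Threshold: power ≥ 0.80 is conventionally adequate.
Power ≈ 0.16 → the study is underpowered (power < 0.80).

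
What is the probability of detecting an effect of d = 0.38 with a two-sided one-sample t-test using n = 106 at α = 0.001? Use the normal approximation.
Power ≈ 0.73

Power calculation (one-sample t-test, normal approximation):
z_β = d · √n - z_{α/2}
z_β = 0.38 · √106 - 3.291
z_β = 0.38 · 10.296 - 3.291
z_β = 0.622

Power = Φ(z_β) = Φ(0.622) ≈ 0.733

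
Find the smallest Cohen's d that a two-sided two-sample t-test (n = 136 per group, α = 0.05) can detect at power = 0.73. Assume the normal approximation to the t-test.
d ≈ 0.31

Minimum detectable effect (two-sample t-test, normal approximation):
d = (z_{α/2} + z_β) / √(n/2)
d = (1.960 + 0.613) / √(136/2)
d = 2.573 / 8.246
d ≈ 0.31

By Cohen's convention (0.2 small / 0.5 medium / 0.8 large): small effect.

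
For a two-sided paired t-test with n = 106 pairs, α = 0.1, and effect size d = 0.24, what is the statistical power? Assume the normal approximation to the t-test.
Power ≈ 0.80

Power calculation (paired t-test, normal approximation):
z_β = d · √n - z_{α/2}
z_β = 0.24 · √106 - 1.645
z_β = 0.24 · 10.296 - 1.645
z_β = 0.826

Power = Φ(z_β) = Φ(0.826) ≈ 0.796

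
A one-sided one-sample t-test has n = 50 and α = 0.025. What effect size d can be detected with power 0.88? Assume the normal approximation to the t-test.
d ≈ 0.44

Minimum detectable effect (one-sample t-test, normal approximation):
d = (z_α + z_β) / √n
d = (1.960 + 1.175) / √50
d = 3.135 / 7.071
d ≈ 0.44

By Cohen's convention (0.2 small / 0.5 medium / 0.8 large): small effect.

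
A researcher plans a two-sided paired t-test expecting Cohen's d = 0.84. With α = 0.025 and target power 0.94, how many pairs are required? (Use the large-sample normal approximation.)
n = 21 pairs

Sample size formula (paired t-test, normal approximation):
n = ((z_{α/2} + z_β) / d)²

z_{α/2} = 2.241 (for α = 0.025, two-sided)
z_β = 1.555 (for power = 0.94)
d = 0.84

n = ((2.241 + 1.555) / 0.84)²
n = (4.519)²
n ≈ 20.42
Round up to the next whole number: n = 21 pairs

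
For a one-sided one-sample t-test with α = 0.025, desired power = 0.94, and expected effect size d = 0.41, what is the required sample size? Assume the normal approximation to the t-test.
n = 74

Sample size formula (one-sample t-test, normal approximation):
n = ((z_α + z_β) / d)²

z_α = 1.960 (for α = 0.025, one-sided)
z_β = 1.555 (for power = 0.94)
d = 0.41

n = ((1.960 + 1.555) / 0.41)²
n = (8.573)²
n ≈ 73.50
Round up to the next whole number: n = 74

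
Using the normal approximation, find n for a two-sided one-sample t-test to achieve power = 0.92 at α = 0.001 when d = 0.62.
n = 58

Sample size formula (one-sample t-test, normal approximation):
n = ((z_{α/2} + z_β) / d)²

z_{α/2} = 3.291 (for α = 0.001, two-sided)
z_β = 1.405 (for power = 0.92)
d = 0.62

n = ((3.291 + 1.405) / 0.62)²
n = (7.574)²
n ≈ 57.37
Round up to the next whole number: n = 58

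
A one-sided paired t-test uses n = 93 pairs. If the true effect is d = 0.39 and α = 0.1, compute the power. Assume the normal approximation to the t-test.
Power ≈ 0.99

Power calculation (paired t-test, normal approximation):
z_β = d · √n - z_α
z_β = 0.39 · √93 - 1.282
z_β = 0.39 · 9.644 - 1.282
z_β = 2.479

Power = Φ(z_β) = Φ(2.479) ≈ 0.993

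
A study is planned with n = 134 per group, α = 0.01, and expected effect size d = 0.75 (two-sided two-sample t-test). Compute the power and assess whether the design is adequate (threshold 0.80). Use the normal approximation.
Power ≈ 1.00; the study is adequately powered (power ≥ 0.80)

Power calculation (two-sample t-test, normal approximation):
z_β = d · √(n/2) - z_{α/2}
z_β = 0.75 · √(134/2) - 2.576
z_β = 0.75 · 8.185 - 2.576
z_β = 3.563

Power = Φ(z_β) = Φ(3.563) ≈ 1.000

Effect size d = 0.75 is medium by Cohen's convention (0.2/0.5/0.8).

Threshold: power ≥ 0.80 is conventionally adequate.
Power ≈ 1.00 → the study is adequately powered (power ≥ 0.80).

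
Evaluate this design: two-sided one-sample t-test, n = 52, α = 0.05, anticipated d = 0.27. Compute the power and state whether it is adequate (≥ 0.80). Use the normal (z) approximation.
Power ≈ 0.49; the study is underpowered (power < 0.80)

Power calculation (one-sample t-test, normal approximation):
z_β = d · √n - z_{α/2}
z_β = 0.27 · √52 - 1.960
z_β = 0.27 · 7.211 - 1.960
z_β = -0.013

Power = Φ(z_β) = Φ(-0.013) ≈ 0.495

Effect size d = 0.27 is small by Cohen's convention (0.2/0.5/0.8).

Threshold: power ≥ 0.80 is conventionally adequate.
Power ≈ 0.49 → the study is underpowered (power < 0.80).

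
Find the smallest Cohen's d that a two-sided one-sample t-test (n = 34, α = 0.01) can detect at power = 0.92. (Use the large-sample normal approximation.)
d ≈ 0.68

Minimum detectable effect (one-sample t-test, normal approximation):
d = (z_{α/2} + z_β) / √n
d = (2.576 + 1.405) / √34
d = 3.981 / 5.831
d ≈ 0.68

By Cohen's convention (0.2 small / 0.5 medium / 0.8 large): medium effect.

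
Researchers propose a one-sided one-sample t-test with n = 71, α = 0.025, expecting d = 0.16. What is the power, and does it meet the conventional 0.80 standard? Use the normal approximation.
Power ≈ 0.27; the study is underpowered (power < 0.80)

Power calculation (one-sample t-test, normal approximation):
z_β = d · √n - z_α
z_β = 0.16 · √71 - 1.960
z_β = 0.16 · 8.426 - 1.960
z_β = -0.612

Power = Φ(z_β) = Φ(-0.612) ≈ 0.270

Effect size d = 0.16 is very small by Cohen's convention (0.2/0.5/0.8).

Threshold: power ≥ 0.80 is conventionally adequate.
Power ≈ 0.27 → the study is underpowered (power < 0.80).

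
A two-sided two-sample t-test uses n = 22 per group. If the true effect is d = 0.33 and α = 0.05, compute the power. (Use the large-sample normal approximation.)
Power ≈ 0.19

Power calculation (two-sample t-test, normal approximation):
z_β = d · √(n/2) - z_{α/2}
z_β = 0.33 · √(22/2) - 1.960
z_β = 0.33 · 3.317 - 1.960
z_β = -0.865

Power = Φ(z_β) = Φ(-0.865) ≈ 0.193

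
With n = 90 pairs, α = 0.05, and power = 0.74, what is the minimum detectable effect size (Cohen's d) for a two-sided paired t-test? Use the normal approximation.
d ≈ 0.27

Minimum detectable effect (paired t-test, normal approximation):
d = (z_{α/2} + z_β) / √n
d = (1.960 + 0.643) / √90
d = 2.603 / 9.487
d ≈ 0.27

By Cohen's convention (0.2 small / 0.5 medium / 0.8 large): small effect.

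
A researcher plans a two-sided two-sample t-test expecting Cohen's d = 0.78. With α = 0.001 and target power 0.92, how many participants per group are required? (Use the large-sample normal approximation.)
n = 73 per group

Sample size formula (two-sample t-test, normal approximation):
n = 2 · ((z_{α/2} + z_β) / d)²

z_{α/2} = 3.291 (for α = 0.001, two-sided)
z_β = 1.405 (for power = 0.92)
d = 0.78

n = 2 · ((3.291 + 1.405) / 0.78)²
n = 2 · (6.021)²
n ≈ 72.50
Round up to the next whole number: n = 73 per group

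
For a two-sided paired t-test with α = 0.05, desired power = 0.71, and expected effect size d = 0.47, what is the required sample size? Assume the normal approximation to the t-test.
n = 29 pairs

Sample size formula (paired t-test, normal approximation):
n = ((z_{α/2} + z_β) / d)²

z_{α/2} = 1.960 (for α = 0.05, two-sided)
z_β = 0.553 (for power = 0.71)
d = 0.47

n = ((1.960 + 0.553) / 0.47)²
n = (5.347)²
n ≈ 28.59
Round up to the next whole number: n = 29 pairs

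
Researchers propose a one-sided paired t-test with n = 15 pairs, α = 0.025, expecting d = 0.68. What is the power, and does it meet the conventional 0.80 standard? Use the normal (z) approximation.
Power ≈ 0.75; the study is underpowered (power < 0.80)

Power calculation (paired t-test, normal approximation):
z_β = d · √n - z_α
z_β = 0.68 · √15 - 1.960
z_β = 0.68 · 3.873 - 1.960
z_β = 0.674

Power = Φ(z_β) = Φ(0.674) ≈ 0.750

Effect size d = 0.68 is medium by Cohen's convention (0.2/0.5/0.8).

Threshold: power ≥ 0.80 is conventionally adequate.
Power ≈ 0.75 → the study is underpowered (power < 0.80).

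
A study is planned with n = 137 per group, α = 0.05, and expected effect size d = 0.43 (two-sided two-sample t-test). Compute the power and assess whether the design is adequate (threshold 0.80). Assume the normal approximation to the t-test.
Power ≈ 0.95; the study is adequately powered (power ≥ 0.80)

Power calculation (two-sample t-test, normal approximation):
z_β = d · √(n/2) - z_{α/2}
z_β = 0.43 · √(137/2) - 1.960
z_β = 0.43 · 8.276 - 1.960
z_β = 1.599

Power = Φ(z_β) = Φ(1.599) ≈ 0.945

Effect size d = 0.43 is small by Cohen's convention (0.2/0.5/0.8).

Threshold: power ≥ 0.80 is conventionally adequate.
Power ≈ 0.95 → the study is adequately powered (power ≥ 0.80).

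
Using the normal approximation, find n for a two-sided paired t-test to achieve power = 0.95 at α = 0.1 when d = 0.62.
n = 29 pairs

Sample size formula (paired t-test, normal approximation):
n = ((z_{α/2} + z_β) / d)²

z_{α/2} = 1.645 (for α = 0.1, two-sided)
z_β = 1.645 (for power = 0.95)
d = 0.62

n = ((1.645 + 1.645) / 0.62)²
n = (5.306)²
n ≈ 28.15
Round up to the next whole number: n = 29 pairs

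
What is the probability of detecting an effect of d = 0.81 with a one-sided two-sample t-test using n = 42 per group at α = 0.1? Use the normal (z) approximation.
Power ≈ 0.99

Power calculation (two-sample t-test, normal approximation):
z_β = d · √(n/2) - z_α
z_β = 0.81 · √(42/2) - 1.282
z_β = 0.81 · 4.583 - 1.282
z_β = 2.430

Power = Φ(z_β) = Φ(2.430) ≈ 0.992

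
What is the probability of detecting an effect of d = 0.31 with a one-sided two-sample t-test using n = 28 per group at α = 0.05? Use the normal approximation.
Power ≈ 0.31

Power calculation (two-sample t-test, normal approximation):
z_β = d · √(n/2) - z_α
z_β = 0.31 · √(28/2) - 1.645
z_β = 0.31 · 3.742 - 1.645
z_β = -0.485

Power = Φ(z_β) = Φ(-0.485) ≈ 0.314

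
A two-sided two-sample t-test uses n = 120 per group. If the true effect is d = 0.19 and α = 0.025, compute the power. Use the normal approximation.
Power ≈ 0.22

Power calculation (two-sample t-test, normal approximation):
z_β = d · √(n/2) - z_{α/2}
z_β = 0.19 · √(120/2) - 2.241
z_β = 0.19 · 7.746 - 2.241
z_β = -0.770

Power = Φ(z_β) = Φ(-0.770) ≈ 0.221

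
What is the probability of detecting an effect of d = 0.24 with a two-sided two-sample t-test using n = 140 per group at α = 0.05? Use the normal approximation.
Power ≈ 0.52

Power calculation (two-sample t-test, normal approximation):
z_β = d · √(n/2) - z_{α/2}
z_β = 0.24 · √(140/2) - 1.960
z_β = 0.24 · 8.367 - 1.960
z_β = 0.048

Power = Φ(z_β) = Φ(0.048) ≈ 0.519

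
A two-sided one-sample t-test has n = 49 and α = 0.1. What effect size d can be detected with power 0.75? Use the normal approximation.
d ≈ 0.33

Minimum detectable effect (one-sample t-test, normal approximation):
d = (z_{α/2} + z_β) / √n
d = (1.645 + 0.674) / √49
d = 2.319 / 7.000
d ≈ 0.33

By Cohen's convention (0.2 small / 0.5 medium / 0.8 large): small effect.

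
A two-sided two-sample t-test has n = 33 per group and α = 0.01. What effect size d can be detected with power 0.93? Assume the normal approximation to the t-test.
d ≈ 1.00

Minimum detectable effect (two-sample t-test, normal approximation):
d = (z_{α/2} + z_β) / √(n/2)
d = (2.576 + 1.476) / √(33/2)
d = 4.052 / 4.062
d ≈ 1.00

By Cohen's convention (0.2 small / 0.5 medium / 0.8 large): large effect.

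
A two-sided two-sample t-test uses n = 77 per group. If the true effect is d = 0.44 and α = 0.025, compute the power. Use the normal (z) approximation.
Power ≈ 0.69

Power calculation (two-sample t-test, normal approximation):
z_β = d · √(n/2) - z_{α/2}
z_β = 0.44 · √(77/2) - 2.241
z_β = 0.44 · 6.205 - 2.241
z_β = 0.489

Power = Φ(z_β) = Φ(0.489) ≈ 0.687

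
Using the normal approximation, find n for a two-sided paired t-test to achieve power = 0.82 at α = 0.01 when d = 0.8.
n = 20 pairs

Sample size formula (paired t-test, normal approximation):
n = ((z_{α/2} + z_β) / d)²

z_{α/2} = 2.576 (for α = 0.01, two-sided)
z_β = 0.915 (for power = 0.82)
d = 0.8

n = ((2.576 + 0.915) / 0.8)²
n = (4.364)²
n ≈ 19.04
Round up to the next whole number: n = 20 pairs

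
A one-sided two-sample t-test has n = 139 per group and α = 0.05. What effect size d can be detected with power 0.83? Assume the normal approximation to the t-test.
d ≈ 0.31

Minimum detectable effect (two-sample t-test, normal approximation):
d = (z_α + z_β) / √(n/2)
d = (1.645 + 0.954) / √(139/2)
d = 2.599 / 8.337
d ≈ 0.31

By Cohen's convention (0.2 small / 0.5 medium / 0.8 large): small effect.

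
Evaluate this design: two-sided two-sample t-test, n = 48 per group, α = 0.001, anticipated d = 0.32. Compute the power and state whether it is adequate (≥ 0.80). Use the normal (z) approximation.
Power ≈ 0.04; the study is underpowered (power < 0.80)

Power calculation (two-sample t-test, normal approximation):
z_β = d · √(n/2) - z_{α/2}
z_β = 0.32 · √(48/2) - 3.291
z_β = 0.32 · 4.899 - 3.291
z_β = -1.723

Power = Φ(z_β) = Φ(-1.723) ≈ 0.042

Effect size d = 0.32 is small by Cohen's convention (0.2/0.5/0.8).

Threshold: power ≥ 0.80 is conventionally adequate.
Power ≈ 0.04 → the study is underpowered (power < 0.80).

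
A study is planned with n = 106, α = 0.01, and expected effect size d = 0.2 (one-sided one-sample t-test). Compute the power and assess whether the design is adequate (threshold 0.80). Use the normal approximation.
Power ≈ 0.39; the study is underpowered (power < 0.80)

Power calculation (one-sample t-test, normal approximation):
z_β = d · √n - z_α
z_β = 0.2 · √106 - 2.326
z_β = 0.2 · 10.296 - 2.326
z_β = -0.267

Power = Φ(z_β) = Φ(-0.267) ≈ 0.395

Effect size d = 0.2 is small by Cohen's convention (0.2/0.5/0.8).

Threshold: power ≥ 0.80 is conventionally adequate.
Power ≈ 0.39 → the study is underpowered (power < 0.80).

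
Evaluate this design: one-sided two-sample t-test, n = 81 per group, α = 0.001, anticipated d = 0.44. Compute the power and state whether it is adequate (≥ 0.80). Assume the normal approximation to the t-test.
Power ≈ 0.39; the study is underpowered (power < 0.80)

Power calculation (two-sample t-test, normal approximation):
z_β = d · √(n/2) - z_α
z_β = 0.44 · √(81/2) - 3.090
z_β = 0.44 · 6.364 - 3.090
z_β = -0.290

Power = Φ(z_β) = Φ(-0.290) ≈ 0.386

Effect size d = 0.44 is small by Cohen's convention (0.2/0.5/0.8).

Threshold: power ≥ 0.80 is conventionally adequate.
Power ≈ 0.39 → the study is underpowered (power < 0.80).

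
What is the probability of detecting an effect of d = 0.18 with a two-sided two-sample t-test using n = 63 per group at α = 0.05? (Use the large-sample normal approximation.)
Power ≈ 0.17

Power calculation (two-sample t-test, normal approximation):
z_β = d · √(n/2) - z_{α/2}
z_β = 0.18 · √(63/2) - 1.960
z_β = 0.18 · 5.612 - 1.960
z_β = -0.950

Power = Φ(z_β) = Φ(-0.950) ≈ 0.171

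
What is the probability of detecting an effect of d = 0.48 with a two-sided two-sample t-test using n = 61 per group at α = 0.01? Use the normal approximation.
Power ≈ 0.53

Power calculation (two-sample t-test, normal approximation):
z_β = d · √(n/2) - z_{α/2}
z_β = 0.48 · √(61/2) - 2.576
z_β = 0.48 · 5.523 - 2.576
z_β = 0.075

Power = Φ(z_β) = Φ(0.075) ≈ 0.530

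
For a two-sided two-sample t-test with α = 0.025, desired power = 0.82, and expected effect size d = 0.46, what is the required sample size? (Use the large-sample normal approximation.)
n = 95 per group

Sample size formula (two-sample t-test, normal approximation):
n = 2 · ((z_{α/2} + z_β) / d)²

z_{α/2} = 2.241 (for α = 0.025, two-sided)
z_β = 0.915 (for power = 0.82)
d = 0.46

n = 2 · ((2.241 + 0.915) / 0.46)²
n = 2 · (6.861)²
n ≈ 94.15
Round up to the next whole number: n = 95 per group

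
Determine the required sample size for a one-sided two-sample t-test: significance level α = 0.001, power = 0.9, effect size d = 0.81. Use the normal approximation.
n = 59 per group

Sample size formula (two-sample t-test, normal approximation):
n = 2 · ((z_α + z_β) / d)²

z_α = 3.090 (for α = 0.001, one-sided)
z_β = 1.282 (for power = 0.9)
d = 0.81

n = 2 · ((3.090 + 1.282) / 0.81)²
n = 2 · (5.398)²
n ≈ 58.28
Round up to the next whole number: n = 59 per group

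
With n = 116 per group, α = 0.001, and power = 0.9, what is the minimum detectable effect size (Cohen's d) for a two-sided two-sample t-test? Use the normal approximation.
d ≈ 0.60

Minimum detectable effect (two-sample t-test, normal approximation):
d = (z_{α/2} + z_β) / √(n/2)
d = (3.291 + 1.282) / √(116/2)
d = 4.572 / 7.616
d ≈ 0.60

By Cohen's convention (0.2 small / 0.5 medium / 0.8 large): medium effect.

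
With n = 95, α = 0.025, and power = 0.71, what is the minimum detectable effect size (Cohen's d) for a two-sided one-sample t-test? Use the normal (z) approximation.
d ≈ 0.29

Minimum detectable effect (one-sample t-test, normal approximation):
d = (z_{α/2} + z_β) / √n
d = (2.241 + 0.553) / √95
d = 2.795 / 9.747
d ≈ 0.29

By Cohen's convention (0.2 small / 0.5 medium / 0.8 large): small effect.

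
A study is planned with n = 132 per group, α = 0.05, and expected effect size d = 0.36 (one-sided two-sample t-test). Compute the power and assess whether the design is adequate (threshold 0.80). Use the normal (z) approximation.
Power ≈ 0.90; the study is adequately powered (power ≥ 0.80)

Power calculation (two-sample t-test, normal approximation):
z_β = d · √(n/2) - z_α
z_β = 0.36 · √(132/2) - 1.645
z_β = 0.36 · 8.124 - 1.645
z_β = 1.280

Power = Φ(z_β) = Φ(1.280) ≈ 0.900

Effect size d = 0.36 is small by Cohen's convention (0.2/0.5/0.8).

Threshold: power ≥ 0.80 is conventionally adequate.
Power ≈ 0.90 → the study is adequately powered (power ≥ 0.80).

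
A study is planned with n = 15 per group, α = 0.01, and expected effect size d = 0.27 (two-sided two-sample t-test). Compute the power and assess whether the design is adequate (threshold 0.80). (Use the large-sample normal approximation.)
Power ≈ 0.03; the study is underpowered (power < 0.80)

Power calculation (two-sample t-test, normal approximation):
z_β = d · √(n/2) - z_{α/2}
z_β = 0.27 · √(15/2) - 2.576
z_β = 0.27 · 2.739 - 2.576
z_β = -1.836

Power = Φ(z_β) = Φ(-1.836) ≈ 0.033

Effect size d = 0.27 is small by Cohen's convention (0.2/0.5/0.8).

Threshold: power ≥ 0.80 is conventionally adequate.
Power ≈ 0.03 → the study is underpowered (power < 0.80).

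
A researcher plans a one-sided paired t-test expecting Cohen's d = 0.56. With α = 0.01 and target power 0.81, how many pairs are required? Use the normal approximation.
n = 33 pairs

Sample size formula (paired t-test, normal approximation):
n = ((z_α + z_β) / d)²

z_α = 2.326 (for α = 0.01, one-sided)
z_β = 0.878 (for power = 0.81)
d = 0.56

n = ((2.326 + 0.878) / 0.56)²
n = (5.721)²
n ≈ 32.73
Round up to the next whole number: n = 33 pairs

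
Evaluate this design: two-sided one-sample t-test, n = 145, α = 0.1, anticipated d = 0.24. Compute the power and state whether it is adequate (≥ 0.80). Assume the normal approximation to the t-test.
Power ≈ 0.89; the study is adequately powered (power ≥ 0.80)

Power calculation (one-sample t-test, normal approximation):
z_β = d · √n - z_{α/2}
z_β = 0.24 · √145 - 1.645
z_β = 0.24 · 12.042 - 1.645
z_β = 1.245

Power = Φ(z_β) = Φ(1.245) ≈ 0.893

Effect size d = 0.24 is small by Cohen's convention (0.2/0.5/0.8).

Threshold: power ≥ 0.80 is conventionally adequate.
Power ≈ 0.89 → the study is adequately powered (power ≥ 0.80).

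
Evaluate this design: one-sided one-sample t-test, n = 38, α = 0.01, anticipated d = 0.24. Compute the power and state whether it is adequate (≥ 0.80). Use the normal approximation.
Power ≈ 0.20; the study is underpowered (power < 0.80)

Power calculation (one-sample t-test, normal approximation):
z_β = d · √n - z_α
z_β = 0.24 · √38 - 2.326
z_β = 0.24 · 6.164 - 2.326
z_β = -0.847

Power = Φ(z_β) = Φ(-0.847) ≈ 0.199

Effect size d = 0.24 is small by Cohen's convention (0.2/0.5/0.8).

Threshold: power ≥ 0.80 is conventionally adequate.
Power ≈ 0.20 → the study is underpowered (power < 0.80).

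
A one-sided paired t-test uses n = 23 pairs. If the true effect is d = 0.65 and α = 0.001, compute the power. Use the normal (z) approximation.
Power ≈ 0.51

Power calculation (paired t-test, normal approximation):
z_β = d · √n - z_α
z_β = 0.65 · √23 - 3.090
z_β = 0.65 · 4.796 - 3.090
z_β = 0.027

Power = Φ(z_β) = Φ(0.027) ≈ 0.511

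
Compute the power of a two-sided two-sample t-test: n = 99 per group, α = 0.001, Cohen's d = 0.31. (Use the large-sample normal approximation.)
Power ≈ 0.13

Power calculation (two-sample t-test, normal approximation):
z_β = d · √(n/2) - z_{α/2}
z_β = 0.31 · √(99/2) - 3.291
z_β = 0.31 · 7.036 - 3.291
z_β = -1.109

Power = Φ(z_β) = Φ(-1.109) ≈ 0.134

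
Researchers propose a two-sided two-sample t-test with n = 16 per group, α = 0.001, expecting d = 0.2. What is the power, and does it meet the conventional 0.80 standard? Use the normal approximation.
Power ≈ 0.00; the study is underpowered (power < 0.80)

Power calculation (two-sample t-test, normal approximation):
z_β = d · √(n/2) - z_{α/2}
z_β = 0.2 · √(16/2) - 3.291
z_β = 0.2 · 2.828 - 3.291
z_β = -2.725

Power = Φ(z_β) = Φ(-2.725) ≈ 0.003

Effect size d = 0.2 is small by Cohen's convention (0.2/0.5/0.8).

Threshold: power ≥ 0.80 is conventionally adequate.
Power ≈ 0.00 → the study is underpowered (power < 0.80).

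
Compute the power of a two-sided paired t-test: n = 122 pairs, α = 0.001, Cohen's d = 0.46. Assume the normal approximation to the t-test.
Power ≈ 0.96

Power calculation (paired t-test, normal approximation):
z_β = d · √n - z_{α/2}
z_β = 0.46 · √122 - 3.291
z_β = 0.46 · 11.045 - 3.291
z_β = 1.790

Power = Φ(z_β) = Φ(1.790) ≈ 0.963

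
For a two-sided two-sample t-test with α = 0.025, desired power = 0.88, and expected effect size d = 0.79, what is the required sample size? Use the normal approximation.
n = 38 per group

Sample size formula (two-sample t-test, normal approximation):
n = 2 · ((z_{α/2} + z_β) / d)²

z_{α/2} = 2.241 (for α = 0.025, two-sided)
z_β = 1.175 (for power = 0.88)
d = 0.79

n = 2 · ((2.241 + 1.175) / 0.79)²
n = 2 · (4.324)²
n ≈ 37.39
Round up to the next whole number: n = 38 per group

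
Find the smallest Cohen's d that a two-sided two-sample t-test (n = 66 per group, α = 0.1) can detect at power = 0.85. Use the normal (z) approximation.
d ≈ 0.47

Minimum detectable effect (two-sample t-test, normal approximation):
d = (z_{α/2} + z_β) / √(n/2)
d = (1.645 + 1.036) / √(66/2)
d = 2.681 / 5.745
d ≈ 0.47

By Cohen's convention (0.2 small / 0.5 medium / 0.8 large): small effect.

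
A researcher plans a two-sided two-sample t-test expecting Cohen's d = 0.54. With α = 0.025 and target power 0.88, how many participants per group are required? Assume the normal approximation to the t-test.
n = 81 per group

Sample size formula (two-sample t-test, normal approximation):
n = 2 · ((z_{α/2} + z_β) / d)²

z_{α/2} = 2.241 (for α = 0.025, two-sided)
z_β = 1.175 (for power = 0.88)
d = 0.54

n = 2 · ((2.241 + 1.175) / 0.54)²
n = 2 · (6.326)²
n ≈ 80.04
Round up to the next whole number: n = 81 per group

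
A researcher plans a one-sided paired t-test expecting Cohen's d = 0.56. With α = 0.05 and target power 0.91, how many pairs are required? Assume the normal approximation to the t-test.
n = 29 pairs

Sample size formula (paired t-test, normal approximation):
n = ((z_α + z_β) / d)²

z_α = 1.645 (for α = 0.05, one-sided)
z_β = 1.341 (for power = 0.91)
d = 0.56

n = ((1.645 + 1.341) / 0.56)²
n = (5.332)²
n ≈ 28.43
Round up to the next whole number: n = 29 pairs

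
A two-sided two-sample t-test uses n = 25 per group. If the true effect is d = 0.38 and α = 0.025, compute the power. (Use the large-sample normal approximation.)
Power ≈ 0.18

Power calculation (two-sample t-test, normal approximation):
z_β = d · √(n/2) - z_{α/2}
z_β = 0.38 · √(25/2) - 2.241
z_β = 0.38 · 3.536 - 2.241
z_β = -0.898

Power = Φ(z_β) = Φ(-0.898) ≈ 0.185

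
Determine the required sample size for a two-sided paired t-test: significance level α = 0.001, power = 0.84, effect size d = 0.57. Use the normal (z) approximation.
n = 57 pairs

Sample size formula (paired t-test, normal approximation):
n = ((z_{α/2} + z_β) / d)²

z_{α/2} = 3.291 (for α = 0.001, two-sided)
z_β = 0.994 (for power = 0.84)
d = 0.57

n = ((3.291 + 0.994) / 0.57)²
n = (7.518)²
n ≈ 56.52
Round up to the next whole number: n = 57 pairs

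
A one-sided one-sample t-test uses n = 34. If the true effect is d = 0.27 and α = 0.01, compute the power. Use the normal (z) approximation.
Power ≈ 0.23

Power calculation (one-sample t-test, normal approximation):
z_β = d · √n - z_α
z_β = 0.27 · √34 - 2.326
z_β = 0.27 · 5.831 - 2.326
z_β = -0.752

Power = Φ(z_β) = Φ(-0.752) ≈ 0.226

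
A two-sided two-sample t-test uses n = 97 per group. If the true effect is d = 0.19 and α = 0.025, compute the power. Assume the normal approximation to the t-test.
Power ≈ 0.18

Power calculation (two-sample t-test, normal approximation):
z_β = d · √(n/2) - z_{α/2}
z_β = 0.19 · √(97/2) - 2.241
z_β = 0.19 · 6.964 - 2.241
z_β = -0.918

Power = Φ(z_β) = Φ(-0.918) ≈ 0.179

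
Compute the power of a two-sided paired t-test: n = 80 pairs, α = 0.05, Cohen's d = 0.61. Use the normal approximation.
Power ≈ 1.00

Power calculation (paired t-test, normal approximation):
z_β = d · √n - z_{α/2}
z_β = 0.61 · √80 - 1.960
z_β = 0.61 · 8.944 - 1.960
z_β = 3.496

Power = Φ(z_β) = Φ(3.496) ≈ 1.000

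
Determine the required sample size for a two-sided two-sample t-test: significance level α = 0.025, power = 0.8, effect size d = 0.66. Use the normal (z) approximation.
n = 44 per group

Sample size formula (two-sample t-test, normal approximation):
n = 2 · ((z_{α/2} + z_β) / d)²

z_{α/2} = 2.241 (for α = 0.025, two-sided)
z_β = 0.842 (for power = 0.8)
d = 0.66

n = 2 · ((2.241 + 0.842) / 0.66)²
n = 2 · (4.671)²
n ≈ 43.64
Round up to the next whole number: n = 44 per group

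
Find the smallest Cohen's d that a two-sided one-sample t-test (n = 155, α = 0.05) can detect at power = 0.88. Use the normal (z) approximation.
d ≈ 0.25

Minimum detectable effect (one-sample t-test, normal approximation):
d = (z_{α/2} + z_β) / √n
d = (1.960 + 1.175) / √155
d = 3.135 / 12.450
d ≈ 0.25

By Cohen's convention (0.2 small / 0.5 medium / 0.8 large): small effect.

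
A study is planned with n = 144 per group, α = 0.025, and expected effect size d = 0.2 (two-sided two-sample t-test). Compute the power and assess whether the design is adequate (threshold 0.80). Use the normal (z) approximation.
Power ≈ 0.29; the study is underpowered (power < 0.80)

Power calculation (two-sample t-test, normal approximation):
z_β = d · √(n/2) - z_{α/2}
z_β = 0.2 · √(144/2) - 2.241
z_β = 0.2 · 8.485 - 2.241
z_β = -0.544

Power = Φ(z_β) = Φ(-0.544) ≈ 0.293

Effect size d = 0.2 is small by Cohen's convention (0.2/0.5/0.8).

Threshold: power ≥ 0.80 is conventionally adequate.
Power ≈ 0.29 → the study is underpowered (power < 0.80).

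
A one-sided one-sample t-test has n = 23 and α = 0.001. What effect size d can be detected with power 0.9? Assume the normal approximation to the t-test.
d ≈ 0.91

Minimum detectable effect (one-sample t-test, normal approximation):
d = (z_α + z_β) / √n
d = (3.090 + 1.282) / √23
d = 4.372 / 4.796
d ≈ 0.91

By Cohen's convention (0.2 small / 0.5 medium / 0.8 large): large effect.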